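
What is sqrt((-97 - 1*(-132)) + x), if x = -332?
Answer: 3*I*sqrt(33) ≈ 17.234*I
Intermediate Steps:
sqrt((-97 - 1*(-132)) + x) = sqrt((-97 - 1*(-132)) - 332) = sqrt((-97 + 132) - 332) = sqrt(35 - 332) = sqrt(-297) = 3*I*sqrt(33)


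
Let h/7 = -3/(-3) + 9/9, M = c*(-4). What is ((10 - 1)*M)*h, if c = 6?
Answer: -3024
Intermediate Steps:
M = -24 (M = 6*(-4) = -24)
h = 14 (h = 7*(-3/(-3) + 9/9) = 7*(-3*(-⅓) + 9*(⅑)) = 7*(1 + 1) = 7*2 = 14)
((10 - 1)*M)*h = ((10 - 1)*(-24))*14 = (9*(-24))*14 = -216*14 = -3024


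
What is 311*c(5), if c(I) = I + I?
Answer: 3110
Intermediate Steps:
c(I) = 2*I
311*c(5) = 311*(2*5) = 311*10 = 3110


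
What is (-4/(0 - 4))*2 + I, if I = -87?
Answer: -85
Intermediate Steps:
(-4/(0 - 4))*2 + I = (-4/(0 - 4))*2 - 87 = (-4/(-4))*2 - 87 = -1/4*(-4)*2 - 87 = 1*2 - 87 = 2 - 87 = -85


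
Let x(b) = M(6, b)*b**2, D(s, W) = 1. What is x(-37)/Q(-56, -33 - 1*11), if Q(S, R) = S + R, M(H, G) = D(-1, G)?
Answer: -1369/100 ≈ -13.690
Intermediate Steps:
M(H, G) = 1
x(b) = b**2 (x(b) = 1*b**2 = b**2)
Q(S, R) = R + S
x(-37)/Q(-56, -33 - 1*11) = (-37)**2/((-33 - 1*11) - 56) = 1369/((-33 - 11) - 56) = 1369/(-44 - 56) = 1369/(-100) = 1369*(-1/100) = -1369/100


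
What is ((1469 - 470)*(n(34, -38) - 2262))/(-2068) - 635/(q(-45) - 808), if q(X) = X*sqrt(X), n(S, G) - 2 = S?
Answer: 827762221963/769284626 - 85725*I*sqrt(5)/743989 ≈ 1076.0 - 0.25765*I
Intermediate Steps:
n(S, G) = 2 + S
q(X) = X**(3/2)
((1469 - 470)*(n(34, -38) - 2262))/(-2068) - 635/(q(-45) - 808) = ((1469 - 470)*((2 + 34) - 2262))/(-2068) - 635/((-45)**(3/2) - 808) = (999*(36 - 2262))*(-1/2068) - 635/(-135*I*sqrt(5) - 808) = (999*(-2226))*(-1/2068) - 635/(-808 - 135*I*sqrt(5)) = -2223774*(-1/2068) - 635/(-808 - 135*I*sqrt(5)) = 1111887/1034 - 635/(-808 - 135*I*sqrt(5))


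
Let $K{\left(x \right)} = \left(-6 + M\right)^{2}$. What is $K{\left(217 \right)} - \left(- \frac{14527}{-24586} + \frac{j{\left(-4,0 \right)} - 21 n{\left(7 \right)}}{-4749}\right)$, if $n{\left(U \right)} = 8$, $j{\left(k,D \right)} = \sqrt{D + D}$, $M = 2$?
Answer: $\frac{598341151}{38919638} \approx 15.374$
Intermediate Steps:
$j{\left(k,D \right)} = \sqrt{2} \sqrt{D}$ ($j{\left(k,D \right)} = \sqrt{2 D} = \sqrt{2} \sqrt{D}$)
$K{\left(x \right)} = 16$ ($K{\left(x \right)} = \left(-6 + 2\right)^{2} = \left(-4\right)^{2} = 16$)
$K{\left(217 \right)} - \left(- \frac{14527}{-24586} + \frac{j{\left(-4,0 \right)} - 21 n{\left(7 \right)}}{-4749}\right) = 16 - \left(- \frac{14527}{-24586} + \frac{\sqrt{2} \sqrt{0} - 168}{-4749}\right) = 16 - \left(\left(-14527\right) \left(- \frac{1}{24586}\right) + \left(\sqrt{2} \cdot 0 - 168\right) \left(- \frac{1}{4749}\right)\right) = 16 - \left(\frac{14527}{24586} + \left(0 - 168\right) \left(- \frac{1}{4749}\right)\right) = 16 - \left(\frac{14527}{24586} - - \frac{56}{1583}\right) = 16 - \left(\frac{14527}{24586} + \frac{56}{1583}\right) = 16 - \frac{24373057}{38919638} = \frac{598341151}{38919638}$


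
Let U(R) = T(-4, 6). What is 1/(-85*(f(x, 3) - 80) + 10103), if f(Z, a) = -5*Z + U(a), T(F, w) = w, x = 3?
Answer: 1/17668 ≈ 5.6599e-5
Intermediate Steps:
U(R) = 6
f(Z, a) = 6 - 5*Z (f(Z, a) = -5*Z + 6 = 6 - 5*Z)
1/(-85*(f(x, 3) - 80) + 10103) = 1/(-85*((6 - 5*3) - 80) + 10103) = 1/(-85*((6 - 15) - 80) + 10103) = 1/(-85*(-9 - 80) + 10103) = 1/(-85*(-89) + 10103) = 1/(7565 + 10103) = 1/17668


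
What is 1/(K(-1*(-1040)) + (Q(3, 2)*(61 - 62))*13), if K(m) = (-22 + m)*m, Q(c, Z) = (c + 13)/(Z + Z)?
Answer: 1/1058668 ≈ 9.4458e-7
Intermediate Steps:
Q(c, Z) = (13 + c)/(2*Z) (Q(c, Z) = (13 + c)/((2*Z)) = (13 + c)*(1/(2*Z)) = (13 + c)/(2*Z))
K(m) = m*(-22 + m)
1/(K(-1*(-1040)) + (Q(3, 2)*(61 - 62))*13) = 1/((-1*(-1040))*(-22 - 1*(-1040)) + (((½)*(13 + 3)/2)*(61 - 62))*13) = 1/(1040*(-22 + 1040) + (((½)*(½)*16)*(-1))*13) = 1/(1040*1018 + (4*(-1))*13) = 1/(1058720 - 4*13) = 1/(1058720 - 52) = 1/1058668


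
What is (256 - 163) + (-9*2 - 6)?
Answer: 69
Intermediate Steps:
(256 - 163) + (-9*2 - 6) = 93 + (-18 - 6) = 93 - 24 = 69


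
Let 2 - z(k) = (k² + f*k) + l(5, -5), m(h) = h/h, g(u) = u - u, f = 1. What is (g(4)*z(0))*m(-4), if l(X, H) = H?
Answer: 0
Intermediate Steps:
g(u) = 0
m(h) = 1
z(k) = 7 - k - k² (z(k) = 2 - ((k² + 1*k) - 5) = 2 - ((k² + k) - 5) = 2 - ((k + k²) - 5) = 2 - (-5 + k + k²) = 2 + (5 - k - k²) = 7 - k - k²)
(g(4)*z(0))*m(-4) = (0*(7 - 1*0 - 1*0²))*1 = (0*(7 + 0 - 1*0))*1 = (0*(7 + 0 + 0))*1 = (0*7)*1 = 0*1 = 0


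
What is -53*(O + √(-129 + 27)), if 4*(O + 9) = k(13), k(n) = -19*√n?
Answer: 477 + 1007*√13/4 - 53*I*√102 ≈ 1384.7 - 535.27*I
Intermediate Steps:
O = -9 - 19*√13/4 (O = -9 + (-19*√13)/4 = -9 - 19*√13/4 ≈ -26.126)
-53*(O + √(-129 + 27)) = -53*((-9 - 19*√13/4) + √(-129 + 27)) = -53*((-9 - 19*√13/4) + √(-102)) = -53*((-9 - 19*√13/4) + I*√102) = -53*(-9 - 19*√13/4 + I*√102) = 477 + 1007*√13/4 - 53*I*√102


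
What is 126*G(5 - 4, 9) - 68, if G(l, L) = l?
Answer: 58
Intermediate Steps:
126*G(5 - 4, 9) - 68 = 126*(5 - 4) - 68 = 126*1 - 68 = 126 - 68 = 58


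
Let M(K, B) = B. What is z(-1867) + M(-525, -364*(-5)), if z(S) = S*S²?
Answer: -6507779543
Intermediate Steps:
z(S) = S³
z(-1867) + M(-525, -364*(-5)) = (-1867)³ - 364*(-5) = -6507781363 + 1820 = -6507779543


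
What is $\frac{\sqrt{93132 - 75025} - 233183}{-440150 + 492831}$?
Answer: $- \frac{233183}{52681} + \frac{\sqrt{18107}}{52681} \approx -4.4238$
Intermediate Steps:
$\frac{\sqrt{93132 - 75025} - 233183}{-440150 + 492831} = \frac{\sqrt{18107} - 233183}{52681} = \left(-233183 + \sqrt{18107}\right) \frac{1}{52681} = - \frac{233183}{52681} + \frac{\sqrt{18107}}{52681}$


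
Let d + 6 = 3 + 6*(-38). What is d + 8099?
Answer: 7868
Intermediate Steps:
d = -231 (d = -6 + (3 + 6*(-38)) = -6 + (3 - 228) = -6 - 225 = -231)
d + 8099 = -231 + 8099 = 7868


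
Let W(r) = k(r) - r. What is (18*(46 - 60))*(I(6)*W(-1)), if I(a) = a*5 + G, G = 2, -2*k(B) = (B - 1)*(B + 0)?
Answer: 0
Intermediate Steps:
k(B) = -B*(-1 + B)/2 (k(B) = -(B - 1)*(B + 0)/2 = -(-1 + B)*B/2 = -B*(-1 + B)/2)
W(r) = -r + r*(1 - r)/2 (W(r) = r*(1 - r)/2 - r = -r + r*(1 - r)/2)
I(a) = 2 + 5*a (I(a) = a*5 + 2 = 5*a + 2 = 2 + 5*a)
(18*(46 - 60))*(I(6)*W(-1)) = (18*(46 - 60))*((2 + 5*6)*((½)*(-1)*(-1 - 1*(-1)))) = (18*(-14))*((2 + 30)*((½)*(-1)*(-1 + 1))) = -8064*(½)*(-1)*0 = -8064*0 = -252*0 = 0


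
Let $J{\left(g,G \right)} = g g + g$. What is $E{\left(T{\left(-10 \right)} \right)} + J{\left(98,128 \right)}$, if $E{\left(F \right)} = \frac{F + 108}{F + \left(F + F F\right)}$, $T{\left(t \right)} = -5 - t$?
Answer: $\frac{339683}{35} \approx 9705.2$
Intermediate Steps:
$J{\left(g,G \right)} = g + g^{2}$ ($J{\left(g,G \right)} = g^{2} + g = g + g^{2}$)
$E{\left(F \right)} = \frac{108 + F}{F^{2} + 2 F}$ ($E{\left(F \right)} = \frac{108 + F}{F + \left(F + F^{2}\right)} = \frac{108 + F}{F^{2} + 2 F}$)
$E{\left(T{\left(-10 \right)} \right)} + J{\left(98,128 \right)} = \frac{108 - -5}{\left(-5 - -10\right) \left(2 - -5\right)} + 98 \left(1 + 98\right) = \frac{108 + \left(-5 + 10\right)}{\left(-5 + 10\right) \left(2 + \left(-5 + 10\right)\right)} + 98 \cdot 99 = \frac{108 + 5}{5 \left(2 + 5\right)} + 9702 = \frac{1}{5} \cdot \frac{1}{7} \cdot 113 + 9702 = \frac{113}{35} + 9702 = \frac{339683}{35}$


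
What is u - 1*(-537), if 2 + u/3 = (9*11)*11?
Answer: 3798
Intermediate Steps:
u = 3261 (u = -6 + 3*((9*11)*11) = -6 + 3*(99*11) = -6 + 3*1089 = -6 + 3267 = 3261)
u - 1*(-537) = 3261 - 1*(-537) = 3261 + 537 = 3798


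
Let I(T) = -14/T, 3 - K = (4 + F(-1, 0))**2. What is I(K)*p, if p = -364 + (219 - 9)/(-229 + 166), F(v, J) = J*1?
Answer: -15428/39 ≈ -395.59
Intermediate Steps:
F(v, J) = J
K = -13 (K = 3 - (4 + 0)**2 = 3 - 1*4**2 = 3 - 1*16 = 3 - 16 = -13)
p = -1102/3 (p = -364 + 210/(-63) = -364 + 210*(-1/63) = -364 - 10/3 = -1102/3 ≈ -367.33)
I(K)*p = -14/(-13)*(-1102/3) = -14*(-1/13)*(-1102/3) = (14/13)*(-1102/3) = -15428/39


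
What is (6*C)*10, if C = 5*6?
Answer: 1800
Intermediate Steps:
C = 30
(6*C)*10 = (6*30)*10 = 180*10 = 1800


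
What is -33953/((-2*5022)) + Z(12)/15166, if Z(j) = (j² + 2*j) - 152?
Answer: 257545951/76163652 ≈ 3.3815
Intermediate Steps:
Z(j) = -152 + j² + 2*j
-33953/((-2*5022)) + Z(12)/15166 = -33953/((-2*5022)) + (-152 + 12² + 2*12)/15166 = -33953/(-10044) + (-152 + 144 + 24)*(1/15166) = -33953*(-1/10044) + 16*(1/15166) = 33953/10044 + 8/7583 = 257545951/76163652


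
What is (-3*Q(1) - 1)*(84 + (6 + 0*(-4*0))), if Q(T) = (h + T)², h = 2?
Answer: -2520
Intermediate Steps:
Q(T) = (2 + T)²
(-3*Q(1) - 1)*(84 + (6 + 0*(-4*0))) = (-3*(2 + 1)² - 1)*(84 + (6 + 0*(-4*0))) = (-3*3² - 1)*(84 + (6 + 0*0)) = (-3*9 - 1)*(84 + (6 + 0)) = (-27 - 1)*(84 + 6) = -28*90 = -2520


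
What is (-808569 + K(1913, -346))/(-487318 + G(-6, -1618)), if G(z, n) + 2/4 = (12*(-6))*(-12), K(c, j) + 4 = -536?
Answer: 25686/15443 ≈ 1.6633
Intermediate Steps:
K(c, j) = -540 (K(c, j) = -4 - 536 = -540)
G(z, n) = 1727/2 (G(z, n) = -½ + (12*(-6))*(-12) = -½ - 72*(-12) = -½ + 864 = 1727/2)
(-808569 + K(1913, -346))/(-487318 + G(-6, -1618)) = (-808569 - 540)/(-487318 + 1727/2) = -809109/(-972909/2) = -809109*(-2/972909) = 25686/15443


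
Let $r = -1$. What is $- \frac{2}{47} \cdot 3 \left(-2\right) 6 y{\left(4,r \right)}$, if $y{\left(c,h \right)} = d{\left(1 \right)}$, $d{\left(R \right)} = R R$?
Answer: $\frac{72}{47} \approx 1.5319$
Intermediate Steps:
$d{\left(R \right)} = R^{2}$
$y{\left(c,h \right)} = 1$ ($y{\left(c,h \right)} = 1^{2} = 1$)
$- \frac{2}{47} \cdot 3 \left(-2\right) 6 y{\left(4,r \right)} = - \frac{2}{47} \cdot 3 \left(-2\right) 6 \cdot 1 = \left(-2\right) \frac{1}{47} \left(\left(-6\right) 6\right) 1 = \left(- \frac{2}{47}\right) \left(-36\right) 1 = \frac{72}{47} \cdot 1 = \frac{72}{47}$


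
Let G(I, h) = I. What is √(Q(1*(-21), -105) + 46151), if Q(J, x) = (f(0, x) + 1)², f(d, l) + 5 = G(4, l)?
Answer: √46151 ≈ 214.83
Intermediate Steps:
f(d, l) = -1 (f(d, l) = -5 + 4 = -1)
Q(J, x) = 0 (Q(J, x) = (-1 + 1)² = 0² = 0)
√(Q(1*(-21), -105) + 46151) = √(0 + 46151) = √46151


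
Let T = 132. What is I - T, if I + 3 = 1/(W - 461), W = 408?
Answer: -7156/53 ≈ -135.02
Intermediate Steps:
I = -160/53 (I = -3 + 1/(408 - 461) = -3 + 1/(-53) = -3 - 1/53 = -160/53 ≈ -3.0189)
I - T = -160/53 - 1*132 = -160/53 - 132 = -7156/53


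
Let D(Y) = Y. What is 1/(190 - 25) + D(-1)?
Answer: -164/165 ≈ -0.99394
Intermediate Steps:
1/(190 - 25) + D(-1) = 1/(190 - 25) - 1 = 1/165 - 1 = -164/165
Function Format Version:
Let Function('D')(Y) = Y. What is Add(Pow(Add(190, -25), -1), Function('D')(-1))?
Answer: Rational(-164, 165) ≈ -0.99394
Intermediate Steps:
Add(Pow(Add(190, -25), -1), Function('D')(-1)) = Add(Pow(Add(190, -25), -1), -1) = Add(Pow(165, -1), -1) = Add(Rational(1, 165), -1) = Rational(-164, 165)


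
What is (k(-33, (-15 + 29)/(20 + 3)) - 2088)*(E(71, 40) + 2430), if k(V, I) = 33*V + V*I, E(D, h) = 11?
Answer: -179494053/23 ≈ -7.8041e+6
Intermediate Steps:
k(V, I) = 33*V + I*V
(k(-33, (-15 + 29)/(20 + 3)) - 2088)*(E(71, 40) + 2430) = (-33*(33 + (-15 + 29)/(20 + 3)) - 2088)*(11 + 2430) = (-33*(33 + 14/23) - 2088)*2441 = (-33*773/23 - 2088)*2441 = (-25509/23 - 2088)*2441 = -73533/23*2441 = -179494053/23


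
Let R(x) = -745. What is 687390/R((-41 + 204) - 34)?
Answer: -137478/149 ≈ -922.67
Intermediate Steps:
687390/R((-41 + 204) - 34) = 687390/(-745) = 687390*(-1/745) = -137478/149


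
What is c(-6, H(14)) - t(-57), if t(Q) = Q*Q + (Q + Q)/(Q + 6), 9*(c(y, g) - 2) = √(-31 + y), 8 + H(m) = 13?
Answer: -55237/17 + I*√37/9 ≈ -3249.2 + 0.67586*I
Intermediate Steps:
H(m) = 5 (H(m) = -8 + 13 = 5)
c(y, g) = 2 + √(-31 + y)/9
t(Q) = Q² + 2*Q/(6 + Q) (t(Q) = Q² + (2*Q)/(6 + Q) = Q² + 2*Q/(6 + Q))
c(-6, H(14)) - t(-57) = (2 + √(-31 - 6)/9) - (-57)*(2 + (-57)² + 6*(-57))/(6 - 57) = (2 + √(-37)/9) - (-57)*(2 + 3249 - 342)/(-51) = (2 + (I*√37)/9) - (-57)*(-1)*2909/51 = (2 + I*√37/9) - 1*55271/17 = (2 + I*√37/9) - 55271/17 = -55237/17 + I*√37/9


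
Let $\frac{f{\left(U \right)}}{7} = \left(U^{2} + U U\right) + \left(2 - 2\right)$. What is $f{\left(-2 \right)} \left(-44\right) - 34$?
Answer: $-2498$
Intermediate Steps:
$f{\left(U \right)} = 14 U^{2}$ ($f{\left(U \right)} = 7 \left(\left(U^{2} + U U\right) + \left(2 - 2\right)\right) = 7 \left(\left(U^{2} + U^{2}\right) + 0\right) = 7 \left(2 U^{2} + 0\right) = 7 \cdot 2 U^{2} = 14 U^{2}$)
$f{\left(-2 \right)} \left(-44\right) - 34 = 14 \left(-2\right)^{2} \left(-44\right) - 34 = 14 \cdot 4 \left(-44\right) - 34 = 56 \left(-44\right) - 34 = -2464 - 34 = -2498$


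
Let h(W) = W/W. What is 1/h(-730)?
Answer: 1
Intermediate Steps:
h(W) = 1
1/h(-730) = 1/1 = 1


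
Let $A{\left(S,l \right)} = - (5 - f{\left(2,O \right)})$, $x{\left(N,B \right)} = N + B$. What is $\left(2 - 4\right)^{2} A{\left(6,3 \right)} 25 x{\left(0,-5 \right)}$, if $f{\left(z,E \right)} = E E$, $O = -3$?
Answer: $-2000$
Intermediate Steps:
$x{\left(N,B \right)} = B + N$
$f{\left(z,E \right)} = E^{2}$
$A{\left(S,l \right)} = 4$ ($A{\left(S,l \right)} = - (5 - \left(-3\right)^{2}) = - (5 - 9) = \left(-1\right) \left(-4\right) = 4$)
$\left(2 - 4\right)^{2} A{\left(6,3 \right)} 25 x{\left(0,-5 \right)} = \left(2 - 4\right)^{2} \cdot 4 \cdot 25 \left(-5 + 0\right) = \left(-2\right)^{2} \cdot 100 \left(-5\right) = 4 \left(-500\right) = -2000$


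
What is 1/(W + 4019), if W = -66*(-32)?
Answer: 1/6131 ≈ 0.00016311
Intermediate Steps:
W = 2112
1/(W + 4019) = 1/(2112 + 4019) = 1/6131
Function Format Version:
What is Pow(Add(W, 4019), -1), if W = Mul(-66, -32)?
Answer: Rational(1, 6131) ≈ 0.00016311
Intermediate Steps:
W = 2112
Pow(Add(W, 4019), -1) = Pow(Add(2112, 4019), -1) = Pow(6131, -1) = Rational(1, 6131)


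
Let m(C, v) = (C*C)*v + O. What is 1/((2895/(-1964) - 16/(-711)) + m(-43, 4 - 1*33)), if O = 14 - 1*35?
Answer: -1396404/74907930289 ≈ -1.8642e-5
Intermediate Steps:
O = -21 (O = 14 - 35 = -21)
m(C, v) = -21 + v*C**2 (m(C, v) = (C*C)*v - 21 = C**2*v - 21 = v*C**2 - 21 = -21 + v*C**2)
1/((2895/(-1964) - 16/(-711)) + m(-43, 4 - 1*33)) = 1/((2895/(-1964) - 16/(-711)) + (-21 + (4 - 1*33)*(-43)**2)) = 1/((2895*(-1/1964) - 16*(-1/711)) + (-21 + (4 - 33)*1849)) = 1/((-2895/1964 + 16/711) + (-21 - 29*1849)) = 1/(-2026921/1396404 + (-21 - 53621)) = 1/(-2026921/1396404 - 53642) = 1/(-74907930289/1396404) = -1396404/74907930289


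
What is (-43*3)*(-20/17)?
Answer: 2580/17 ≈ 151.76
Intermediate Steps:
(-43*3)*(-20/17) = -(-2580)/17 = -129*(-20/17) = 2580/17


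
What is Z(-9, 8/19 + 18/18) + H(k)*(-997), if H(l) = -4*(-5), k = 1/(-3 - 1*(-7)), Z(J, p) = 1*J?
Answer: -19949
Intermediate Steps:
Z(J, p) = J
k = ¼ (k = 1/(-3 + 7) = 1/4 = ¼ ≈ 0.25000)
H(l) = 20
Z(-9, 8/19 + 18/18) + H(k)*(-997) = -9 + 20*(-997) = -9 - 19940 = -19949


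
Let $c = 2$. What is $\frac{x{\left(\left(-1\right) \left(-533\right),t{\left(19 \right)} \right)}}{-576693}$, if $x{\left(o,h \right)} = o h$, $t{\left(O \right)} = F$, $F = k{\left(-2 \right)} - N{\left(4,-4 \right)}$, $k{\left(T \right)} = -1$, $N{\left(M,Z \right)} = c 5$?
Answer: $\frac{451}{44361} \approx 0.010167$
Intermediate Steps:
$N{\left(M,Z \right)} = 10$ ($N{\left(M,Z \right)} = 2 \cdot 5 = 10$)
$F = -11$ ($F = -1 - 10 = -11$)
$t{\left(O \right)} = -11$
$x{\left(o,h \right)} = h o$
$\frac{x{\left(\left(-1\right) \left(-533\right),t{\left(19 \right)} \right)}}{-576693} = \frac{\left(-11\right) \left(\left(-1\right) \left(-533\right)\right)}{-576693} = \left(-11\right) 533 \left(- \frac{1}{576693}\right) = \left(-5863\right) \left(- \frac{1}{576693}\right) = \frac{451}{44361}$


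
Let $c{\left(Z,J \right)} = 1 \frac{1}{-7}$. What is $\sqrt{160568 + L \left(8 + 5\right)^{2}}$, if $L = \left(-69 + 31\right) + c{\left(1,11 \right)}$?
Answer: $\frac{\sqrt{7551971}}{7} \approx 392.58$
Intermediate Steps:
$c{\left(Z,J \right)} = - \frac{1}{7}$ ($c{\left(Z,J \right)} = 1 \left(- \frac{1}{7}\right) = - \frac{1}{7}$)
$L = - \frac{267}{7}$ ($L = \left(-69 + 31\right) - \frac{1}{7} = -38 - \frac{1}{7} = - \frac{267}{7} \approx -38.143$)
$\sqrt{160568 + L \left(8 + 5\right)^{2}} = \sqrt{160568 - \frac{267 \left(8 + 5\right)^{2}}{7}} = \sqrt{160568 - \frac{267 \cdot 13^{2}}{7}} = \sqrt{160568 - \frac{45123}{7}} = \sqrt{\frac{1078853}{7}} = \frac{\sqrt{7551971}}{7}$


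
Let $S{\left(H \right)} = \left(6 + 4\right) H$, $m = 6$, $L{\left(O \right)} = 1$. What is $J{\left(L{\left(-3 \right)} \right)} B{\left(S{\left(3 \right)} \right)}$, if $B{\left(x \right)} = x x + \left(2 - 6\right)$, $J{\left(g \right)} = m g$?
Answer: $5376$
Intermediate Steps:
$S{\left(H \right)} = 10 H$
$J{\left(g \right)} = 6 g$
$B{\left(x \right)} = -4 + x^{2}$ ($B{\left(x \right)} = x^{2} + \left(2 - 6\right) = x^{2} - 4 = -4 + x^{2}$)
$J{\left(L{\left(-3 \right)} \right)} B{\left(S{\left(3 \right)} \right)} = 6 \cdot 1 \left(-4 + \left(10 \cdot 3\right)^{2}\right) = 6 \left(-4 + 30^{2}\right) = 6 \left(-4 + 900\right) = 6 \cdot 896 = 5376$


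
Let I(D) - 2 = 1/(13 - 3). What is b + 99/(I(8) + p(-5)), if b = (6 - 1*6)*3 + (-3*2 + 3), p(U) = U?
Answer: -1077/29 ≈ -37.138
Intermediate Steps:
I(D) = 21/10 (I(D) = 2 + 1/(13 - 3) = 2 + 1/10 = 21/10)
b = -3 (b = (6 - 6)*3 + (-6 + 3) = 0*3 - 3 = 0 - 3 = -3)
b + 99/(I(8) + p(-5)) = -3 + 99/(21/10 - 5) = -3 + 99/(-29/10) = -3 + 99*(-10/29) = -3 - 990/29 = -1077/29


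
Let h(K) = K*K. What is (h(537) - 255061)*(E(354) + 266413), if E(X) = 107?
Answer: 8877248160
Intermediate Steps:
h(K) = K²
(h(537) - 255061)*(E(354) + 266413) = (537² - 255061)*(107 + 266413) = (288369 - 255061)*266520 = 33308*266520 = 8877248160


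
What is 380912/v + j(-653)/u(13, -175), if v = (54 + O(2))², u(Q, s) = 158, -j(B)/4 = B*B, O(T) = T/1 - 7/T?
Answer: -1325992894/124425 ≈ -10657.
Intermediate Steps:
O(T) = T - 7/T (O(T) = T*1 - 7/T = T - 7/T)
j(B) = -4*B² (j(B) = -4*B*B = -4*B²)
v = 11025/4 (v = (54 + (2 - 7/2))² = (54 - 3/2)² = (105/2)² = 11025/4 ≈ 2756.3)
380912/v + j(-653)/u(13, -175) = 380912/(11025/4) - 4*(-653)²/158 = 380912*(4/11025) - 4*426409*(1/158) = 217664/1575 - 1705636*1/158 = 217664/1575 - 852818/79 = -1325992894/124425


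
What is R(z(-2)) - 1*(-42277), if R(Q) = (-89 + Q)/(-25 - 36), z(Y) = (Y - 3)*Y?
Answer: 2578976/61 ≈ 42278.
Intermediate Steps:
z(Y) = Y*(-3 + Y) (z(Y) = (-3 + Y)*Y = Y*(-3 + Y))
R(Q) = 89/61 - Q/61 (R(Q) = (-89 + Q)/(-61) = (-89 + Q)*(-1/61) = 89/61 - Q/61)
R(z(-2)) - 1*(-42277) = (89/61 - (-2)*(-3 - 2)/61) - 1*(-42277) = (89/61 - (-2)*(-5)/61) + 42277 = (89/61 - 1/61*10) + 42277 = (89/61 - 10/61) + 42277 = 79/61 + 42277 = 2578976/61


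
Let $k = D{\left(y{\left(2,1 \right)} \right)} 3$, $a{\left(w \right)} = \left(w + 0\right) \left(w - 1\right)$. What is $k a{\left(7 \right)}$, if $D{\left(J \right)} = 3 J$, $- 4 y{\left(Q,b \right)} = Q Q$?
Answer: $-378$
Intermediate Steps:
$y{\left(Q,b \right)} = - \frac{Q^{2}}{4}$ ($y{\left(Q,b \right)} = - \frac{Q Q}{4} = - \frac{Q^{2}}{4}$)
$a{\left(w \right)} = w \left(-1 + w\right)$
$k = -9$ ($k = 3 \left(- \frac{2^{2}}{4}\right) 3 = 3 \left(\left(- \frac{1}{4}\right) 4\right) 3 = 3 \left(-1\right) 3 = \left(-3\right) 3 = -9$)
$k a{\left(7 \right)} = - 9 \cdot 7 \left(-1 + 7\right) = - 9 \cdot 7 \cdot 6 = \left(-9\right) 42 = -378$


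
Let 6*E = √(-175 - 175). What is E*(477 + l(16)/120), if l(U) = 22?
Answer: 28631*I*√14/72 ≈ 1487.9*I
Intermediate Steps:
E = 5*I*√14/6 (E = √(-175 - 175)/6 = √(-350)/6 = (5*I*√14)/6 = 5*I*√14/6 ≈ 3.118*I)
E*(477 + l(16)/120) = (5*I*√14/6)*(477 + 22/120) = (5*I*√14/6)*(477 + 22*(1/120)) = (5*I*√14/6)*(477 + 11/60) = (5*I*√14/6)*(28631/60) = 28631*I*√14/72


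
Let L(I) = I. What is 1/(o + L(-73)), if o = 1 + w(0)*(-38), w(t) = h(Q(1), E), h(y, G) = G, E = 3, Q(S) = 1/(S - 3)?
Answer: -1/186 ≈ -0.0053763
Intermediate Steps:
Q(S) = 1/(-3 + S)
w(t) = 3
o = -113 (o = 1 + 3*(-38) = 1 - 114 = -113)
1/(o + L(-73)) = 1/(-113 - 73) = 1/(-186) = -1/186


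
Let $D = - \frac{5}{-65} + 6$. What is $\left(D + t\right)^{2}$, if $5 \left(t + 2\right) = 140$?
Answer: $\frac{173889}{169} \approx 1028.9$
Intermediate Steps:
$D = \frac{79}{13}$ ($D = \left(-5\right) \left(- \frac{1}{65}\right) + 6 = \frac{1}{13} + 6 = \frac{79}{13} \approx 6.0769$)
$t = 26$ ($t = -2 + \frac{1}{5} \cdot 140 = -2 + 28 = 26$)
$\left(D + t\right)^{2} = \left(\frac{79}{13} + 26\right)^{2} = \left(\frac{417}{13}\right)^{2} = \frac{173889}{169}$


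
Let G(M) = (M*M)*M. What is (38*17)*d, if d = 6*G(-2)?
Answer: -31008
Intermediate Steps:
G(M) = M**3 (G(M) = M**2*M = M**3)
d = -48 (d = 6*(-2)**3 = 6*(-8) = -48)
(38*17)*d = (38*17)*(-48) = 646*(-48) = -31008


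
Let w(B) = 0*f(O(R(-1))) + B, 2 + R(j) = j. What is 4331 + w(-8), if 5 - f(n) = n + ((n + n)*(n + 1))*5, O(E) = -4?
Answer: 4323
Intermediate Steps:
R(j) = -2 + j
f(n) = 5 - n - 10*n*(1 + n) (f(n) = 5 - (n + ((n + n)*(n + 1))*5) = 5 - (n + ((2*n)*(1 + n))*5) = 5 - (n + (2*n*(1 + n))*5) = 5 - (n + 10*n*(1 + n)) = 5 + (-n - 10*n*(1 + n)) = 5 - n - 10*n*(1 + n))
w(B) = B (w(B) = 0*(5 - 11*(-4) - 10*(-4)²) + B = 0*(5 + 44 - 10*16) + B = 0*(5 + 44 - 160) + B = 0*(-111) + B = 0 + B = B)
4331 + w(-8) = 4331 - 8 = 4323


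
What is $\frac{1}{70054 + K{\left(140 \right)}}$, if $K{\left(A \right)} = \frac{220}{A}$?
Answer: $\frac{7}{490389} \approx 1.4274 \cdot 10^{-5}$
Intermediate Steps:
$\frac{1}{70054 + K{\left(140 \right)}} = \frac{1}{70054 + \frac{220}{140}} = \frac{1}{70054 + 220 \cdot \frac{1}{140}} = \frac{1}{70054 + \frac{11}{7}} = \frac{1}{\frac{490389}{7}} = \frac{7}{490389}$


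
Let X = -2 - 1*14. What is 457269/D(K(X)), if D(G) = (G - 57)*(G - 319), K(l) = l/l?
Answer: 152423/5936 ≈ 25.678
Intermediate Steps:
X = -16 (X = -2 - 14 = -16)
K(l) = 1
D(G) = (-319 + G)*(-57 + G) (D(G) = (-57 + G)*(-319 + G) = (-319 + G)*(-57 + G))
457269/D(K(X)) = 457269/(18183 + 1² - 376*1) = 457269/(18183 + 1 - 376) = 457269/17808 = 457269*(1/17808) = 152423/5936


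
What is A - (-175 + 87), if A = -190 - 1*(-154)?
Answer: 52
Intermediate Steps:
A = -36 (A = -190 + 154 = -36)
A - (-175 + 87) = -36 - (-175 + 87) = -36 - 1*(-88) = -36 + 88 = 52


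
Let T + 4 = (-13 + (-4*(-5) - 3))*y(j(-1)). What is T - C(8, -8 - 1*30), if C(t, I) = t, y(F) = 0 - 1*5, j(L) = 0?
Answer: -32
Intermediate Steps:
y(F) = -5 (y(F) = 0 - 5 = -5)
T = -24 (T = -4 + (-13 + (-4*(-5) - 3))*(-5) = -4 + (-13 + (20 - 3))*(-5) = -4 + (-13 + 17)*(-5) = -4 + 4*(-5) = -4 - 20 = -24)
T - C(8, -8 - 1*30) = -24 - 1*8 = -24 - 8 = -32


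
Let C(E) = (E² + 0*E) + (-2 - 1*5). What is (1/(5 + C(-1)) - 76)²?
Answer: 5929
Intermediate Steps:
C(E) = -7 + E² (C(E) = (E² + 0) + (-2 - 5) = E² - 7 = -7 + E²)
(1/(5 + C(-1)) - 76)² = (1/(5 + (-7 + (-1)²)) - 76)² = (1/(5 + (-7 + 1)) - 76)² = (1/(5 - 6) - 76)² = (1/(-1) - 76)² = (-1 - 76)² = (-77)² = 5929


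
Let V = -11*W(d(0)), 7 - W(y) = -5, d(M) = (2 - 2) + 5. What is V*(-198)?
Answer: 26136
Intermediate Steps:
d(M) = 5 (d(M) = 0 + 5 = 5)
W(y) = 12 (W(y) = 7 - 1*(-5) = 7 + 5 = 12)
V = -132 (V = -11*12 = -132)
V*(-198) = -132*(-198) = 26136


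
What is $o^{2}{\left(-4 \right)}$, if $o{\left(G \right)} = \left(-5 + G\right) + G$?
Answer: $169$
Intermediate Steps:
$o{\left(G \right)} = -5 + 2 G$
$o^{2}{\left(-4 \right)} = \left(-5 + 2 \left(-4\right)\right)^{2} = \left(-5 - 8\right)^{2} = \left(-13\right)^{2} = 169$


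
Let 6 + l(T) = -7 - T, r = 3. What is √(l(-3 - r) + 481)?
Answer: √474 ≈ 21.772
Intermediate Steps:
l(T) = -13 - T (l(T) = -6 + (-7 - T) = -13 - T)
√(l(-3 - r) + 481) = √((-13 - (-3 - 1*3)) + 481) = √((-13 - (-3 - 3)) + 481) = √((-13 - 1*(-6)) + 481) = √((-13 + 6) + 481) = √(-7 + 481) = √474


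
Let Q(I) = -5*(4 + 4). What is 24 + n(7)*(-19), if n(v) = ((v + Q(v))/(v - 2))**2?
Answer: -20091/25 ≈ -803.64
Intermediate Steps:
Q(I) = -40 (Q(I) = -5*8 = -40)
n(v) = (-40 + v)**2/(-2 + v)**2 (n(v) = ((v - 40)/(v - 2))**2 = ((-40 + v)/(-2 + v))**2 = (-40 + v)**2/(-2 + v)**2)
24 + n(7)*(-19) = 24 + ((-40 + 7)**2/(-2 + 7)**2)*(-19) = 24 + ((-33)**2/5**2)*(-19) = 24 + (1089*(1/25))*(-19) = 24 + (1089/25)*(-19) = 24 - 20691/25 = -20091/25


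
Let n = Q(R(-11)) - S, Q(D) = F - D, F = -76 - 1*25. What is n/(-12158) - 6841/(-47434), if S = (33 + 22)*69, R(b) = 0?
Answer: 133987871/288351286 ≈ 0.46467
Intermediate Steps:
F = -101 (F = -76 - 25 = -101)
S = 3795 (S = 55*69 = 3795)
Q(D) = -101 - D
n = -3896 (n = (-101 - 1*0) - 1*3795 = (-101 + 0) - 3795 = -101 - 3795 = -3896)
n/(-12158) - 6841/(-47434) = -3896/(-12158) - 6841/(-47434) = -3896*(-1/12158) - 6841*(-1/47434) = 1948/6079 + 6841/47434 = 133987871/288351286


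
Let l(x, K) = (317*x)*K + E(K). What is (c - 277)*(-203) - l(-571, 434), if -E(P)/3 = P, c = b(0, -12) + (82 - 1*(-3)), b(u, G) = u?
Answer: 78597316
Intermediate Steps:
c = 85 (c = 0 + (82 - 1*(-3)) = 0 + (82 + 3) = 0 + 85 = 85)
E(P) = -3*P
l(x, K) = -3*K + 317*K*x (l(x, K) = (317*x)*K - 3*K = 317*K*x - 3*K = -3*K + 317*K*x)
(c - 277)*(-203) - l(-571, 434) = (85 - 277)*(-203) - 434*(-3 + 317*(-571)) = -192*(-203) - 434*(-3 - 181007) = 38976 - 434*(-181010) = 38976 - 1*(-78558340) = 38976 + 78558340 = 78597316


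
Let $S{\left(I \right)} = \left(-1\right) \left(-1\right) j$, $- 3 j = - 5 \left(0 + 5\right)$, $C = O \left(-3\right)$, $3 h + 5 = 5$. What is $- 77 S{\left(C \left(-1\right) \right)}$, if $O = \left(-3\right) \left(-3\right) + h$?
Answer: $- \frac{1925}{3} \approx -641.67$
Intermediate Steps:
$h = 0$ ($h = - \frac{5}{3} + \frac{1}{3} \cdot 5 = - \frac{5}{3} + \frac{5}{3} = 0$)
$O = 9$ ($O = \left(-3\right) \left(-3\right) + 0 = 9 + 0 = 9$)
$C = -27$ ($C = 9 \left(-3\right) = -27$)
$j = \frac{25}{3}$ ($j = - \frac{\left(-5\right) \left(0 + 5\right)}{3} = - \frac{\left(-5\right) 5}{3} = \left(- \frac{1}{3}\right) \left(-25\right) = \frac{25}{3} \approx 8.3333$)
$S{\left(I \right)} = \frac{25}{3}$ ($S{\left(I \right)} = \left(-1\right) \left(-1\right) \frac{25}{3} = 1 \cdot \frac{25}{3} = \frac{25}{3}$)
$- 77 S{\left(C \left(-1\right) \right)} = \left(-77\right) \frac{25}{3} = - \frac{1925}{3}$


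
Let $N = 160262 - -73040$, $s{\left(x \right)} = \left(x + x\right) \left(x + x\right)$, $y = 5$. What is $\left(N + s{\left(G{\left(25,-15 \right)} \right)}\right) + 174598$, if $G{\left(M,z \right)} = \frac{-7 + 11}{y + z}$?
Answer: $\frac{10197516}{25} \approx 4.079 \cdot 10^{5}$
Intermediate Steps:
$G{\left(M,z \right)} = \frac{4}{5 + z}$ ($G{\left(M,z \right)} = \frac{-7 + 11}{5 + z} = \frac{4}{5 + z}$)
$s{\left(x \right)} = 4 x^{2}$ ($s{\left(x \right)} = 2 x 2 x = 4 x^{2}$)
$N = 233302$ ($N = 160262 + 73040 = 233302$)
$\left(N + s{\left(G{\left(25,-15 \right)} \right)}\right) + 174598 = \left(233302 + 4 \left(\frac{4}{5 - 15}\right)^{2}\right) + 174598 = \left(233302 + 4 \left(\frac{4}{-10}\right)^{2}\right) + 174598 = \left(233302 + 4 \left(4 \left(- \frac{1}{10}\right)\right)^{2}\right) + 174598 = \left(233302 + 4 \left(- \frac{2}{5}\right)^{2}\right) + 174598 = \left(233302 + 4 \cdot \frac{4}{25}\right) + 174598 = \left(233302 + \frac{16}{25}\right) + 174598 = \frac{5832566}{25} + 174598 = \frac{10197516}{25}$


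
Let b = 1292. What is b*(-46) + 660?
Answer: -58772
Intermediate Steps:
b*(-46) + 660 = 1292*(-46) + 660 = -59432 + 660 = -58772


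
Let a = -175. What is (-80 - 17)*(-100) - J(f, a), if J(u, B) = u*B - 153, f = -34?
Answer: 3903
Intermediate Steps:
J(u, B) = -153 + B*u (J(u, B) = B*u - 153 = -153 + B*u)
(-80 - 17)*(-100) - J(f, a) = (-80 - 17)*(-100) - (-153 - 175*(-34)) = -97*(-100) - (-153 + 5950) = 9700 - 1*5797 = 9700 - 5797 = 3903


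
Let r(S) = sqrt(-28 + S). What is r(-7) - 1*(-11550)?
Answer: 11550 + I*sqrt(35) ≈ 11550.0 + 5.9161*I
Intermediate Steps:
r(-7) - 1*(-11550) = sqrt(-28 - 7) - 1*(-11550) = sqrt(-35) + 11550 = I*sqrt(35) + 11550 = 11550 + I*sqrt(35)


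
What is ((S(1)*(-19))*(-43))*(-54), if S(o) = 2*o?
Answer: -88236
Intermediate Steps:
((S(1)*(-19))*(-43))*(-54) = (((2*1)*(-19))*(-43))*(-54) = ((2*(-19))*(-43))*(-54) = -38*(-43)*(-54) = 1634*(-54) = -88236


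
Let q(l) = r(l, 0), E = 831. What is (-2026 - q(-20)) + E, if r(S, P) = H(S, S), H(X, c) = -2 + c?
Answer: -1173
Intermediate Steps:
r(S, P) = -2 + S
q(l) = -2 + l
(-2026 - q(-20)) + E = (-2026 - (-2 - 20)) + 831 = (-2026 - 1*(-22)) + 831 = (-2026 + 22) + 831 = -2004 + 831 = -1173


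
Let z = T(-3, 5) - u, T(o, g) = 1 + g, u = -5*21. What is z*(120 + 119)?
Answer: 26529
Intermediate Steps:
u = -105
z = 111 (z = (1 + 5) - 1*(-105) = 6 + 105 = 111)
z*(120 + 119) = 111*(120 + 119) = 111*239 = 26529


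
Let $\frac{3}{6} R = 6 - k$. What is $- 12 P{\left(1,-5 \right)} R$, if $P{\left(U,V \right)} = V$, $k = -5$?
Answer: $1320$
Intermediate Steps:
$R = 22$ ($R = 2 \left(6 - -5\right) = 2 \left(6 + 5\right) = 2 \cdot 11 = 22$)
$- 12 P{\left(1,-5 \right)} R = \left(-12\right) \left(-5\right) 22 = 60 \cdot 22 = 1320$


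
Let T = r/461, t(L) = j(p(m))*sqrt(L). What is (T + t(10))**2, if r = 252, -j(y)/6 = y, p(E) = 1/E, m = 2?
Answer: 19190394/212521 - 1512*sqrt(10)/461 ≈ 79.927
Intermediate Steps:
j(y) = -6*y
t(L) = -3*sqrt(L) (t(L) = (-6/2)*sqrt(L) = (-6*1/2)*sqrt(L) = -3*sqrt(L))
T = 252/461 ≈ 0.54664
(T + t(10))**2 = (252/461 - 3*sqrt(10))**2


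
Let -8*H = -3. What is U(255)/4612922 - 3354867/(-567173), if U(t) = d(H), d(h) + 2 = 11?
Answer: 15475744895931/2616324809506 ≈ 5.9151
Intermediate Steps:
H = 3/8 (H = -⅛*(-3) = 3/8 ≈ 0.37500)
d(h) = 9 (d(h) = -2 + 11 = 9)
U(t) = 9
U(255)/4612922 - 3354867/(-567173) = 9/4612922 - 3354867/(-567173) = 9*(1/4612922) - 3354867*(-1/567173) = 9/4612922 + 3354867/567173 = 15475744895931/2616324809506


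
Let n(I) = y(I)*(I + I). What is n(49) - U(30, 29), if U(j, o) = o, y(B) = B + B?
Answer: 9575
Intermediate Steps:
y(B) = 2*B
n(I) = 4*I² (n(I) = (2*I)*(I + I) = (2*I)*(2*I) = 4*I²)
n(49) - U(30, 29) = 4*49² - 1*29 = 4*2401 - 29 = 9604 - 29 = 9575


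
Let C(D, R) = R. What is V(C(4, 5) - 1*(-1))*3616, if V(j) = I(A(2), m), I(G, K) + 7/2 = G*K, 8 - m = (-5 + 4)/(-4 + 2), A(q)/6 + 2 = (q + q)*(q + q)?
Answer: 2265424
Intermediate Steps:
A(q) = -12 + 24*q² (A(q) = -12 + 6*((q + q)*(q + q)) = -12 + 6*((2*q)*(2*q)) = -12 + 6*(4*q²) = -12 + 24*q²)
m = 15/2 (m = 8 - (-5 + 4)/(-4 + 2) = 8 - (-1)/(-2) = 8 - (-1)*(-1)/2 = 8 - 1*½ = 8 - ½ = 15/2 ≈ 7.5000)
I(G, K) = -7/2 + G*K
V(j) = 1253/2 (V(j) = -7/2 + (-12 + 24*2²)*(15/2) = -7/2 + (-12 + 24*4)*(15/2) = -7/2 + (-12 + 96)*(15/2) = -7/2 + 84*(15/2) = -7/2 + 630 = 1253/2)
V(C(4, 5) - 1*(-1))*3616 = (1253/2)*3616 = 2265424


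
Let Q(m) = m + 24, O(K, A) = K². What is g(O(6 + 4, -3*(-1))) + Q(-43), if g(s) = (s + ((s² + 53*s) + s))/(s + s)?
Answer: 117/2 ≈ 58.500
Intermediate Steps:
Q(m) = 24 + m
g(s) = (s² + 55*s)/(2*s) (g(s) = (s + (s² + 54*s))/((2*s)) = (s² + 55*s)*(1/(2*s)) = (s² + 55*s)/(2*s))
g(O(6 + 4, -3*(-1))) + Q(-43) = (55/2 + (6 + 4)²/2) + (24 - 43) = (55/2 + (½)*10²) - 19 = (55/2 + (½)*100) - 19 = (55/2 + 50) - 19 = 155/2 - 19 = 117/2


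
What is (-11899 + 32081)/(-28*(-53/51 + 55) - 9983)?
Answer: -1029282/586189 ≈ -1.7559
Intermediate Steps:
(-11899 + 32081)/(-28*(-53/51 + 55) - 9983) = 20182/(-28*(-53*1/51 + 55) - 9983) = 20182/(-28*(-53/51 + 55) - 9983) = 20182/(-28*2752/51 - 9983) = 20182/(-77056/51 - 9983) = 20182/(-586189/51) = 20182*(-51/586189) = -1029282/586189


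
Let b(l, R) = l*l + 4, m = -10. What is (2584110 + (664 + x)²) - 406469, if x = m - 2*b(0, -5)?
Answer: 2594957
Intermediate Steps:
b(l, R) = 4 + l² (b(l, R) = l² + 4 = 4 + l²)
x = -18 (x = -10 - 2*(4 + 0²) = -10 - 2*(4 + 0) = -10 - 2*4 = -10 - 8 = -18)
(2584110 + (664 + x)²) - 406469 = (2584110 + (664 - 18)²) - 406469 = (2584110 + 646²) - 406469 = (2584110 + 417316) - 406469 = 3001426 - 406469 = 2594957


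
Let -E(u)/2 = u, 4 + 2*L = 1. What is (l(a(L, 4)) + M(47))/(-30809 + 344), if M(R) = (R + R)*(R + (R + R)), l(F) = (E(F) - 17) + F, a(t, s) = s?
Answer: -4411/10155 ≈ -0.43437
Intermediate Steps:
L = -3/2 (L = -2 + (1/2)*1 = -2 + 1/2 = -3/2 ≈ -1.5000)
E(u) = -2*u
l(F) = -17 - F (l(F) = (-2*F - 17) + F = (-17 - 2*F) + F = -17 - F)
M(R) = 6*R**2 (M(R) = (2*R)*(R + 2*R) = (2*R)*(3*R) = 6*R**2)
(l(a(L, 4)) + M(47))/(-30809 + 344) = ((-17 - 1*4) + 6*47**2)/(-30809 + 344) = ((-17 - 4) + 6*2209)/(-30465) = (-21 + 13254)*(-1/30465) = 13233*(-1/30465) = -4411/10155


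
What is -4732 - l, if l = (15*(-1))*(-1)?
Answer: -4747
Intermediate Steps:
l = 15 (l = -15*(-1) = 15)
-4732 - l = -4732 - 1*15 = -4732 - 15 = -4747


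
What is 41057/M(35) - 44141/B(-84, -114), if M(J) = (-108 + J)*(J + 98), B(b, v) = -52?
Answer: 426430005/504868 ≈ 844.64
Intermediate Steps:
M(J) = (-108 + J)*(98 + J)
41057/M(35) - 44141/B(-84, -114) = 41057/(-10584 + 35**2 - 10*35) - 44141/(-52) = 41057/(-10584 + 1225 - 350) - 44141*(-1/52) = 41057/(-9709) + 44141/52 = 41057*(-1/9709) + 44141/52 = -41057/9709 + 44141/52 = 426430005/504868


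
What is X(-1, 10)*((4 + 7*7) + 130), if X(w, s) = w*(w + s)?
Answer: -1647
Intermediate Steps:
X(w, s) = w*(s + w)
X(-1, 10)*((4 + 7*7) + 130) = (-(10 - 1))*((4 + 7*7) + 130) = (-1*9)*((4 + 49) + 130) = -9*(53 + 130) = -9*183 = -1647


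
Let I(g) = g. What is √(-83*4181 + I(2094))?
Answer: 13*I*√2041 ≈ 587.31*I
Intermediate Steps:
√(-83*4181 + I(2094)) = √(-83*4181 + 2094) = √(-347023 + 2094) = √(-344929) = 13*I*√2041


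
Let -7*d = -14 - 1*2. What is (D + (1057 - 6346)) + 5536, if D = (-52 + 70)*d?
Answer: 2017/7 ≈ 288.14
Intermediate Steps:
d = 16/7 (d = -(-14 - 1*2)/7 = -(-14 - 2)/7 = -1/7*(-16) = 16/7 ≈ 2.2857)
D = 288/7 (D = (-52 + 70)*(16/7) = 18*(16/7) = 288/7 ≈ 41.143)
(D + (1057 - 6346)) + 5536 = (288/7 + (1057 - 6346)) + 5536 = (288/7 - 5289) + 5536 = -36735/7 + 5536 = 2017/7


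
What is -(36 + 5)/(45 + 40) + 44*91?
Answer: 340299/85 ≈ 4003.5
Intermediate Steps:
-(36 + 5)/(45 + 40) + 44*91 = -41/85 + 4004 = 340299/85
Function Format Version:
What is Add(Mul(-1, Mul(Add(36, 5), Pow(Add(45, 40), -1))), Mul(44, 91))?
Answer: Rational(340299, 85) ≈ 4003.5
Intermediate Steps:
Add(Mul(-1, Mul(Add(36, 5), Pow(Add(45, 40), -1))), Mul(44, 91)) = Add(Mul(-1, Mul(41, Pow(85, -1))), 4004) = Add(Mul(-1, Mul(41, Rational(1, 85))), 4004) = Add(Mul(-1, Rational(41, 85)), 4004) = Add(Rational(-41, 85), 4004) = Rational(340299, 85)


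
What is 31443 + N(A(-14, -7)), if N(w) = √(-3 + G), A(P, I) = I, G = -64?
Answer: 31443 + I*√67 ≈ 31443.0 + 8.1853*I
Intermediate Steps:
N(w) = I*√67 (N(w) = √(-3 - 64) = √(-67) = I*√67)
31443 + N(A(-14, -7)) = 31443 + I*√67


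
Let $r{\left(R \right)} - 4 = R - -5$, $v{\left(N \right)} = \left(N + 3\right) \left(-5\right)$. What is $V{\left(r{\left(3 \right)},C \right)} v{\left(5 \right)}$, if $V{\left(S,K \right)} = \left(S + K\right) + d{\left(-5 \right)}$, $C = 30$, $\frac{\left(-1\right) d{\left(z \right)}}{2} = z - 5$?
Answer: $-2480$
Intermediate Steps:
$v{\left(N \right)} = -15 - 5 N$ ($v{\left(N \right)} = \left(3 + N\right) \left(-5\right) = -15 - 5 N$)
$r{\left(R \right)} = 9 + R$ ($r{\left(R \right)} = 4 + \left(R - -5\right) = 4 + \left(R + 5\right) = 4 + \left(5 + R\right) = 9 + R$)
$d{\left(z \right)} = 10 - 2 z$ ($d{\left(z \right)} = - 2 \left(z - 5\right) = - 2 \left(-5 + z\right) = 10 - 2 z$)
$V{\left(S,K \right)} = 20 + K + S$ ($V{\left(S,K \right)} = \left(S + K\right) + \left(10 - -10\right) = \left(K + S\right) + \left(10 + 10\right) = \left(K + S\right) + 20 = 20 + K + S$)
$V{\left(r{\left(3 \right)},C \right)} v{\left(5 \right)} = \left(20 + 30 + \left(9 + 3\right)\right) \left(-15 - 25\right) = \left(20 + 30 + 12\right) \left(-15 - 25\right) = 62 \left(-40\right) = -2480$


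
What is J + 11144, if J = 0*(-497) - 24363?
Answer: -13219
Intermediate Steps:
J = -24363 (J = 0 - 24363 = -24363)
J + 11144 = -24363 + 11144 = -13219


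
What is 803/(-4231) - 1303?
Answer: -5513796/4231 ≈ -1303.2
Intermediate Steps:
803/(-4231) - 1303 = 803*(-1/4231) - 1303 = -803/4231 - 1303 = -5513796/4231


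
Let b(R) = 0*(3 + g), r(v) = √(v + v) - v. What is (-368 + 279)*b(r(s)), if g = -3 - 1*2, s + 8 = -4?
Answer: 0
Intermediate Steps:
s = -12 (s = -8 - 4 = -12)
g = -5 (g = -3 - 2 = -5)
r(v) = -v + √2*√v (r(v) = √(2*v) - v = √2*√v - v = -v + √2*√v)
b(R) = 0 (b(R) = 0*(3 - 5) = 0*(-2) = 0)
(-368 + 279)*b(r(s)) = (-368 + 279)*0 = -89*0 = 0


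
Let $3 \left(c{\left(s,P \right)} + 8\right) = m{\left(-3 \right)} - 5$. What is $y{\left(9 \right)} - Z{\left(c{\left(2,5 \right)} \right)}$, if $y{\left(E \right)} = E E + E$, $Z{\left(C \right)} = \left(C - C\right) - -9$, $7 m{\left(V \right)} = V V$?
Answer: $81$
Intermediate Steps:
$m{\left(V \right)} = \frac{V^{2}}{7}$ ($m{\left(V \right)} = \frac{V V}{7} = \frac{V^{2}}{7}$)
$c{\left(s,P \right)} = - \frac{194}{21}$ ($c{\left(s,P \right)} = -8 + \frac{\frac{\left(-3\right)^{2}}{7} - 5}{3} = -8 + \frac{\frac{1}{7} \cdot 9 - 5}{3} = -8 + \frac{\frac{9}{7} - 5}{3} = -8 + \frac{1}{3} \left(- \frac{26}{7}\right) = -8 - \frac{26}{21} = - \frac{194}{21}$)
$Z{\left(C \right)} = 9$ ($Z{\left(C \right)} = 0 + 9 = 9$)
$y{\left(E \right)} = E + E^{2}$ ($y{\left(E \right)} = E^{2} + E = E + E^{2}$)
$y{\left(9 \right)} - Z{\left(c{\left(2,5 \right)} \right)} = 9 \left(1 + 9\right) - 9 = 9 \cdot 10 - 9 = 90 - 9 = 81$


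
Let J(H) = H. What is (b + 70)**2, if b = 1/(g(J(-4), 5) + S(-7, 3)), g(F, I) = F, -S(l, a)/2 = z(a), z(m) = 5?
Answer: 958441/196 ≈ 4890.0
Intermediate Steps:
S(l, a) = -10 (S(l, a) = -2*5 = -10)
b = -1/14 (b = 1/(-4 - 10) = 1/(-14) = -1/14 ≈ -0.071429)
(b + 70)**2 = (-1/14 + 70)**2 = (979/14)**2 = 958441/196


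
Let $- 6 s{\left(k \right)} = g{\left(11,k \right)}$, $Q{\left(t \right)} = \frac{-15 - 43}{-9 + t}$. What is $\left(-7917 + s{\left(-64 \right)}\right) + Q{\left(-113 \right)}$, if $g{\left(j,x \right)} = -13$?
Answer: $- \frac{2896655}{366} \approx -7914.4$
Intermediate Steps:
$Q{\left(t \right)} = - \frac{58}{-9 + t}$
$s{\left(k \right)} = \frac{13}{6}$ ($s{\left(k \right)} = \left(- \frac{1}{6}\right) \left(-13\right) = \frac{13}{6}$)
$\left(-7917 + s{\left(-64 \right)}\right) + Q{\left(-113 \right)} = \left(-7917 + \frac{13}{6}\right) - \frac{58}{-9 - 113} = - \frac{47489}{6} - \frac{58}{-122} = - \frac{47489}{6} - - \frac{29}{61} = - \frac{47489}{6} + \frac{29}{61} = - \frac{2896655}{366}$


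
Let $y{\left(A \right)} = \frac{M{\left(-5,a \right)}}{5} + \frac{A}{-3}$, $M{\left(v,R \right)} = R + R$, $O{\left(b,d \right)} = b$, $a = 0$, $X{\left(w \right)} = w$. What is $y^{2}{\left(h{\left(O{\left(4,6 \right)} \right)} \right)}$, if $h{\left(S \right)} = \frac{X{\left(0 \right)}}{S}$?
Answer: $0$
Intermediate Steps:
$h{\left(S \right)} = 0$ ($h{\left(S \right)} = \frac{0}{S} = 0$)
$M{\left(v,R \right)} = 2 R$
$y{\left(A \right)} = - \frac{A}{3}$ ($y{\left(A \right)} = \frac{2 \cdot 0}{5} + \frac{A}{-3} = 0 \cdot \frac{1}{5} + A \left(- \frac{1}{3}\right) = 0 - \frac{A}{3} = - \frac{A}{3}$)
$y^{2}{\left(h{\left(O{\left(4,6 \right)} \right)} \right)} = \left(\left(- \frac{1}{3}\right) 0\right)^{2} = 0^{2} = 0$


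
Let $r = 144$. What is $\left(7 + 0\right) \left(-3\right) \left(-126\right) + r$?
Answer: $2790$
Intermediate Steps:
$\left(7 + 0\right) \left(-3\right) \left(-126\right) + r = \left(7 + 0\right) \left(-3\right) \left(-126\right) + 144 = 7 \left(-3\right) \left(-126\right) + 144 = \left(-21\right) \left(-126\right) + 144 = 2646 + 144 = 2790$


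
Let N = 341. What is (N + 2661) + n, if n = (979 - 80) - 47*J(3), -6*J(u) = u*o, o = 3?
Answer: 7943/2 ≈ 3971.5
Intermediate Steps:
J(u) = -u/2 (J(u) = -u*3/6 = -u/2)
n = 1939/2 (n = (979 - 80) - (-47)*3/2 = 899 - 47*(-3/2) = 899 + 141/2 = 1939/2 ≈ 969.50)
(N + 2661) + n = (341 + 2661) + 1939/2 = 3002 + 1939/2 = 7943/2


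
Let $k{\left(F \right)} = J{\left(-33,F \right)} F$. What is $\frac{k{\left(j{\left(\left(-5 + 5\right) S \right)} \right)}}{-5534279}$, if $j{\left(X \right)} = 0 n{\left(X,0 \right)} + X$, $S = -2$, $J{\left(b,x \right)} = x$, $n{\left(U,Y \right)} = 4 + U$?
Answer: $0$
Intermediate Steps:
$j{\left(X \right)} = X$ ($j{\left(X \right)} = 0 \left(4 + X\right) + X = 0 + X = X$)
$k{\left(F \right)} = F^{2}$ ($k{\left(F \right)} = F F = F^{2}$)
$\frac{k{\left(j{\left(\left(-5 + 5\right) S \right)} \right)}}{-5534279} = \frac{\left(\left(-5 + 5\right) \left(-2\right)\right)^{2}}{-5534279} = \left(0 \left(-2\right)\right)^{2} \left(- \frac{1}{5534279}\right) = 0^{2} \left(- \frac{1}{5534279}\right) = 0 \left(- \frac{1}{5534279}\right) = 0$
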